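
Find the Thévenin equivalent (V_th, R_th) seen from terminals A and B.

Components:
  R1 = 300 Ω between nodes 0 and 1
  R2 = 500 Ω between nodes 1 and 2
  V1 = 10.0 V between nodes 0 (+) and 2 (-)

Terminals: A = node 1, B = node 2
Step 1 — V_th is the open-circuit voltage V_A - V_B (nothing connected across the terminals).
Nodal analysis, taking node 2 as the 0 V reference.
Source V1 fixes V_0 = 10 V.
KCL at each unknown node (sum of currents leaving = 0; resistances in Ω):
  Node 1: (V_1 - 10)/300 + (V_1 - 0)/500 = 0
Collecting terms: 0.005333 × V_1 = 0.03333  =>  V_1 = 6.25 V
V_th = V_1 - V_2 = 6.25 - 0 = 6.25 V
Step 2 — R_th: zero the source — replace V1 by a short circuit (node 2 merges into node 0) — and find the resistance seen between A (node 1) and B (node 0).
Reduce the network between node 1 (A) and node 0 (B) by series/parallel combination:
  Rp1 = R1 ‖ R2 (parallel, both between nodes 0 and 1) = 1/(1/300 + 1/500) = 187.5 Ω
R_th = 187.5 Ω

Final answer: V_th = 6.25 V, R_th = 187.5 Ω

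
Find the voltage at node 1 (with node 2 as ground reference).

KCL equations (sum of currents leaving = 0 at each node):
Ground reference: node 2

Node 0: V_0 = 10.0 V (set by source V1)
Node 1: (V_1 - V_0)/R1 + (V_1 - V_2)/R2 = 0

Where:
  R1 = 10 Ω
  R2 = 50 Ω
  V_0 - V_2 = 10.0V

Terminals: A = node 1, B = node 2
Nodal analysis, taking node 2 as the 0 V reference.
Source V1 fixes V_0 = 10 V.
KCL at each unknown node (sum of currents leaving = 0; resistances in Ω):
  Node 1: (V_1 - 10)/10 + (V_1 - 0)/50 = 0
Collecting terms: 0.12 × V_1 = 1  =>  V_1 = 8.333 V
The requested potential is V_1 = 8.333 V.

Final answer: V_1 = 8.333 V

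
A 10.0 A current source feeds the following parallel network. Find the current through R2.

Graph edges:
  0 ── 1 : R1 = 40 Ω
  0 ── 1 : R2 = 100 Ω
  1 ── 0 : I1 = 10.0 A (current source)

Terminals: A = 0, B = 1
All resistors sit directly between nodes 0 and 1, so they are in parallel and share one voltage V; the full source current 10 A splits among them.
1/R_par = 1/40 + 1/100 = 0.035 S  =>  R_par = 28.57 Ω
V = I × R_par = 10 × 28.57 = 285.7 V
I_R2 = V/R2 = 285.7/100 = 2.857 A

Final answer: 2.857 A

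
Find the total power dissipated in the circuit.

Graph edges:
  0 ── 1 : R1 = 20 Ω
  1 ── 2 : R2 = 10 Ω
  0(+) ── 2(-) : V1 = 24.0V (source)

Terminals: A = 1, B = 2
Nodal analysis, taking node 2 as the 0 V reference.
Source V1 fixes V_0 = 24 V.
KCL at each unknown node (sum of currents leaving = 0; resistances in Ω):
  Node 1: (V_1 - 24)/20 + (V_1 - 0)/10 = 0
Collecting terms: 0.15 × V_1 = 1.2  =>  V_1 = 8 V
Power in each resistor, P = (ΔV)²/R:
  P_R1 = (24 - 8)²/20 = 12.8 W
  P_R2 = (8 - 0)²/10 = 6.4 W
P_total = P_R1 + P_R2 = 19.2 W

Final answer: 19.2 W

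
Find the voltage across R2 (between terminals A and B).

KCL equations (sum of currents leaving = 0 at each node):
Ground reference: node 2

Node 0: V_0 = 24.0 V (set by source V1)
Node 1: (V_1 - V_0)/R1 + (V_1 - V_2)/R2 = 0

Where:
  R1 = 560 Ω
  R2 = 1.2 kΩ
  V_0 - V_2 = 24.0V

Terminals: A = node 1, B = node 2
R1 and R2 are in series across V1 (node 0 → node 1 → node 2), and the output A–B is taken across R2, so this is a voltage divider.
Series current: I = V1/(R1 + R2) = 24/(560 + 1200) = 24/1760 = 0.01364 A
V_R2 = I × R2 = V1 × R2/(R1 + R2) = 24 × 1200/1760 = 16.36 V

Final answer: 16.36 V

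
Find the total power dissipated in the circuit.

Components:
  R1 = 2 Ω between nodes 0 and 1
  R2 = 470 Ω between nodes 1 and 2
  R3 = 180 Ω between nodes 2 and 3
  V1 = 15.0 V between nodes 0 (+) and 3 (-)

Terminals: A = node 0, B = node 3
Nodal analysis, taking node 3 as the 0 V reference.
Source V1 fixes V_0 = 15 V.
KCL at each unknown node (sum of currents leaving = 0; resistances in Ω):
  Node 1: (V_1 - 15)/2 + (V_1 - V_2)/470 = 0
  Node 2: (V_2 - V_1)/470 + (V_2 - 0)/180 = 0
Collecting terms (coefficients in siemens):
  0.5021·V_1 - 0.002128·V_2 = 7.5
  0.007683·V_2 - 0.002128·V_1 = 0
Determinant D = (0.5021)(0.007683) - (-0.002128)(-0.002128) = 0.003853
V_1 = [(7.5)(0.007683) - (-0.002128)(0)]/D = 14.95 V
V_2 = [(0.5021)(0) - (7.5)(-0.002128)]/D = 4.141 V
Power in each resistor, P = (ΔV)²/R:
  P_R1 = (15 - 14.95)²/2 = 0.001059 W
  P_R2 = (14.95 - 4.141)²/470 = 0.2488 W
  P_R3 = (4.141 - 0)²/180 = 0.09527 W
P_total = P_R1 + P_R2 + P_R3 = 0.3451 W

Final answer: 0.3451 W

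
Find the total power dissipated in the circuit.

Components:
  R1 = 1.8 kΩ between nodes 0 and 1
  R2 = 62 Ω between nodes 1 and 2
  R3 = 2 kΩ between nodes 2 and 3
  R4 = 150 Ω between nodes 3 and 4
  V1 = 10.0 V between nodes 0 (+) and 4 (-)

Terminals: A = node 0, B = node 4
Nodal analysis, taking node 4 as the 0 V reference.
Source V1 fixes V_0 = 10 V.
KCL at each unknown node (sum of currents leaving = 0; resistances in Ω):
  Node 1: (V_1 - 10)/1800 + (V_1 - V_2)/62 = 0
  Node 2: (V_2 - V_1)/62 + (V_2 - V_3)/2000 = 0
  Node 3: (V_3 - V_2)/2000 + (V_3 - 0)/150 = 0
Collecting terms (coefficients in siemens):
  0.01668·V_1 - 0.01613·V_2 = 0.005556
  0.01663·V_2 - 0.01613·V_1 - 0.0005·V_3 = 0
  0.007167·V_3 - 0.0005·V_2 = 0
Solving these 3 simultaneous equations (Gaussian elimination) gives:
  V_1 = 5.513 V, V_2 = 5.359 V, V_3 = 0.3739 V
Power in each resistor, P = (ΔV)²/R:
  P_R1 = (10 - 5.513)²/1800 = 0.01118 W
  P_R2 = (5.513 - 5.359)²/62 = 0.0003852 W
  P_R3 = (5.359 - 0.3739)²/2000 = 0.01243 W
  P_R4 = (0.3739 - 0)²/150 = 0.0009319 W
P_total = P_R1 + P_R2 + P_R3 + P_R4 = 0.02493 W

Final answer: 0.02493 W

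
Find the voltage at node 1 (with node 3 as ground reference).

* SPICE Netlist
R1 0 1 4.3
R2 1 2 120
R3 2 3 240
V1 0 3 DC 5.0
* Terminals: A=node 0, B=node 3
Nodal analysis, taking node 3 as the 0 V reference.
Source V1 fixes V_0 = 5 V.
KCL at each unknown node (sum of currents leaving = 0; resistances in Ω):
  Node 1: (V_1 - 5)/4.3 + (V_1 - V_2)/120 = 0
  Node 2: (V_2 - V_1)/120 + (V_2 - 0)/240 = 0
Collecting terms (coefficients in siemens):
  0.2409·V_1 - 0.008333·V_2 = 1.163
  0.0125·V_2 - 0.008333·V_1 = 0
Determinant D = (0.2409)(0.0125) - (-0.008333)(-0.008333) = 0.002942
V_1 = [(1.163)(0.0125) - (-0.008333)(0)]/D = 4.941 V
V_2 = [(0.2409)(0) - (1.163)(-0.008333)]/D = 3.294 V
The requested potential is V_1 = 4.941 V.

Final answer: V_1 = 4.941 V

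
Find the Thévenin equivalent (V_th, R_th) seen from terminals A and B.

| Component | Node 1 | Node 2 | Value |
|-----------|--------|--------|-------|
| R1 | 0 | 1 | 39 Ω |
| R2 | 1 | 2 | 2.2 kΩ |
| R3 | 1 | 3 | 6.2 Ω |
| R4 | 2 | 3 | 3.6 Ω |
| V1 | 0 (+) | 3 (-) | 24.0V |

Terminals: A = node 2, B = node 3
Step 1 — V_th is the open-circuit voltage V_A - V_B (nothing connected across the terminals).
Nodal analysis, taking node 3 as the 0 V reference.
Source V1 fixes V_0 = 24 V.
KCL at each unknown node (sum of currents leaving = 0; resistances in Ω):
  Node 1: (V_1 - 24)/39 + (V_1 - V_2)/2200 + (V_1 - 0)/6.2 = 0
  Node 2: (V_2 - V_1)/2200 + (V_2 - 0)/3.6 = 0
Collecting terms (coefficients in siemens):
  0.1874·V_1 - 0.0004545·V_2 = 0.6154
  0.2782·V_2 - 0.0004545·V_1 = 0
Determinant D = (0.1874)(0.2782) - (-0.0004545)(-0.0004545) = 0.05214
V_1 = [(0.6154)(0.2782) - (-0.0004545)(0)]/D = 3.284 V
V_2 = [(0.1874)(0) - (0.6154)(-0.0004545)]/D = 0.005365 V
V_th = V_2 - V_3 = 0.005365 - 0 = 0.005365 V
Step 2 — R_th: zero the source — replace V1 by a short circuit (node 3 merges into node 0) — and find the resistance seen between A (node 2) and B (node 0).
Reduce the network between node 2 (A) and node 0 (B) by series/parallel combination:
  Rp1 = R1 ‖ R3 (parallel, both between nodes 0 and 1) = 1/(1/39 + 1/6.2) = 5.35 Ω
  Rs1 = R2 + Rp1 (series, joined only at node 1) = 2200 + 5.35 = 2205 Ω
  Rp2 = R4 ‖ Rs1 (parallel, both between nodes 0 and 2) = 1/(1/3.6 + 1/2205) = 3.594 Ω
R_th = 3.594 Ω

Final answer: V_th = 0.005365 V, R_th = 3.594 Ω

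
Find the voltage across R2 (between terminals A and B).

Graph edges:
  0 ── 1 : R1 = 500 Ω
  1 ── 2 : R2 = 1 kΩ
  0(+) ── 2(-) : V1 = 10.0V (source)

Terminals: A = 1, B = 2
R1 and R2 are in series across V1 (node 0 → node 1 → node 2), and the output A–B is taken across R2, so this is a voltage divider.
Series current: I = V1/(R1 + R2) = 10/(500 + 1000) = 10/1500 = 0.006667 A
V_R2 = I × R2 = V1 × R2/(R1 + R2) = 10 × 1000/1500 = 6.667 V

Final answer: 6.667 V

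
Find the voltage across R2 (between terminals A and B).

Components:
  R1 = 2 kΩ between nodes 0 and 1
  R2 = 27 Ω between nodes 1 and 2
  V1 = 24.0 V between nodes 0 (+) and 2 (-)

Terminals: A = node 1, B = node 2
R1 and R2 are in series across V1 (node 0 → node 1 → node 2), and the output A–B is taken across R2, so this is a voltage divider.
Series current: I = V1/(R1 + R2) = 24/(2000 + 27) = 24/2027 = 0.01184 A
V_R2 = I × R2 = V1 × R2/(R1 + R2) = 24 × 27/2027 = 0.3197 V

Final answer: 0.3197 V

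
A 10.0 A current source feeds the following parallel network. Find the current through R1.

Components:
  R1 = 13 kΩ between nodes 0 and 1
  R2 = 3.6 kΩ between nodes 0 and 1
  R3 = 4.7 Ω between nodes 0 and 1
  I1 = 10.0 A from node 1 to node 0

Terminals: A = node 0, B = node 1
All resistors sit directly between nodes 0 and 1, so they are in parallel and share one voltage V; the full source current 10 A splits among them.
1/R_par = 1/13000 + 1/3600 + 1/4.7 = 0.2131 S  =>  R_par = 4.692 Ω
V = I × R_par = 10 × 4.692 = 46.92 V
I_R1 = V/R1 = 46.92/13000 = 0.003609 A

Final answer: 0.003609 A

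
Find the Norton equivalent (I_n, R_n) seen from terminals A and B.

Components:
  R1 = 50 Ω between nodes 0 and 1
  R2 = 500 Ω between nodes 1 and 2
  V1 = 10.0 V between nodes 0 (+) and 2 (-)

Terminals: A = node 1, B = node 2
Find the Thévenin equivalent first; then I_n = V_th/R_th and R_n = R_th.
Step 1 — V_th is the open-circuit voltage V_A - V_B (nothing connected across the terminals).
Nodal analysis, taking node 2 as the 0 V reference.
Source V1 fixes V_0 = 10 V.
KCL at each unknown node (sum of currents leaving = 0; resistances in Ω):
  Node 1: (V_1 - 10)/50 + (V_1 - 0)/500 = 0
Collecting terms: 0.022 × V_1 = 0.2  =>  V_1 = 9.091 V
V_th = V_1 - V_2 = 9.091 - 0 = 9.091 V
Step 2 — R_th: zero the source — replace V1 by a short circuit (node 2 merges into node 0) — and find the resistance seen between A (node 1) and B (node 0).
Reduce the network between node 1 (A) and node 0 (B) by series/parallel combination:
  Rp1 = R1 ‖ R2 (parallel, both between nodes 0 and 1) = 1/(1/50 + 1/500) = 45.45 Ω
R_th = 45.45 Ω
I_n = V_th/R_th = 9.091/45.45 = 0.2 A, and R_n = R_th = 45.45 Ω

Final answer: I_n = 0.2 A, R_n = 45.45 Ω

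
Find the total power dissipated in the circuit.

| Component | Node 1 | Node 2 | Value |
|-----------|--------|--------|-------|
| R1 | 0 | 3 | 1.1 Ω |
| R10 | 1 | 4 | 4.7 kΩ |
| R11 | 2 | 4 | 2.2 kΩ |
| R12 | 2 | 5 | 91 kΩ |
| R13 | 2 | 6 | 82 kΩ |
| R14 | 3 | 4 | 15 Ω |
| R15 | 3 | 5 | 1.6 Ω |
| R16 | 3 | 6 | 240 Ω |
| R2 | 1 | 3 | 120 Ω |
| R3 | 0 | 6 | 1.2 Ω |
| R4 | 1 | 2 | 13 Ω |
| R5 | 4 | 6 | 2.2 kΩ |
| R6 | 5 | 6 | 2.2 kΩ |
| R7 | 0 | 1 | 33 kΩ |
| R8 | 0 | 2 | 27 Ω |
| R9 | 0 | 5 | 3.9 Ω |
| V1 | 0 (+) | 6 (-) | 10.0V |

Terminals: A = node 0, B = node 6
Nodal analysis, taking node 6 as the 0 V reference.
Source V1 fixes V_0 = 10 V.
KCL at each unknown node (sum of currents leaving = 0; resistances in Ω):
  Node 1: (V_1 - V_3)/120 + (V_1 - V_2)/13 + (V_1 - 10)/33000 + (V_1 - V_4)/4700 = 0
  Node 2: (V_2 - V_1)/13 + (V_2 - 10)/27 + (V_2 - V_4)/2200 + (V_2 - V_5)/91000 + (V_2 - 0)/82000 = 0
  Node 3: (V_3 - 10)/1.1 + (V_3 - V_1)/120 + (V_3 - V_4)/15 + (V_3 - V_5)/1.6 + (V_3 - 0)/240 = 0
  Node 4: (V_4 - 0)/2200 + (V_4 - V_1)/4700 + (V_4 - V_2)/2200 + (V_4 - V_3)/15 = 0
  Node 5: (V_5 - 0)/2200 + (V_5 - 10)/3.9 + (V_5 - V_2)/91000 + (V_5 - V_3)/1.6 = 0
Collecting terms (coefficients in siemens):
  0.0855·V_1 - 0.07692·V_2 - 0.008333·V_3 - 0.0002128·V_4 = 0.000303
  0.1144·V_2 - 0.07692·V_1 - 0.0004545·V_4 - 0.00001099·V_5 = 0.3704
  1.613·V_3 - 0.008333·V_1 - 0.06667·V_4 - 0.625·V_5 = 9.091
  0.06779·V_4 - 0.0002128·V_1 - 0.0004545·V_2 - 0.06667·V_3 = 0
  0.8819·V_5 - 0.00001099·V_2 - 0.625·V_3 = 2.564
Solving these 5 simultaneous equations (Gaussian elimination) gives:
  V_1 = 9.985 V, V_2 = 9.988 V, V_3 = 9.955 V, V_4 = 9.889 V
  V_5 = 9.963 V
Power in each resistor, P = (ΔV)²/R:
  P_R1 = (10 - 9.955)²/1.1 = 0.001825 W
  P_R2 = (9.985 - 9.955)²/120 = 0.000007308 W
  P_R3 = (10 - 0)²/1.2 = 83.33 W
  P_R4 = (9.985 - 9.988)²/13 = 0.000000925 W
  P_R5 = (9.889 - 0)²/2200 = 0.04445 W
  P_R6 = (9.963 - 0)²/2200 = 0.04512 W
  P_R7 = (10 - 9.985)²/33000 = 0.00000000699 W
  P_R8 = (10 - 9.988)²/27 = 0.000005087 W
  P_R9 = (10 - 9.963)²/3.9 = 0.0003492 W
  P_R10 = (9.985 - 9.889)²/4700 = 0.000001963 W
  P_R11 = (9.988 - 9.889)²/2200 = 0.000004502 W
  P_R12 = (9.988 - 9.963)²/91000 = 0.00000000697 W
  P_R13 = (9.988 - 0)²/82000 = 0.001217 W
  P_R14 = (9.955 - 9.889)²/15 = 0.0002943 W
  P_R15 = (9.955 - 9.963)²/1.6 = 0.00003896 W
  P_R16 = (9.955 - 0)²/240 = 0.4129 W
P_total = P_R1 + P_R2 + P_R3 + P_R4 + P_R5 + P_R6 + P_R7 + P_R8 + P_R9 + P_R10 + P_R11 + P_R12 + P_R13 + P_R14 + P_R15 + P_R16 = 83.84 W

Final answer: 83.84 W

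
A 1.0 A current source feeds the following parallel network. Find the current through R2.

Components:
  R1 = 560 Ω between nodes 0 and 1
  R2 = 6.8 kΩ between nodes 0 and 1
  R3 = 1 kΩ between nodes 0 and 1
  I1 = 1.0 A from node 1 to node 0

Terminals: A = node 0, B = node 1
All resistors sit directly between nodes 0 and 1, so they are in parallel and share one voltage V; the full source current 1 A splits among them.
1/R_par = 1/560 + 1/6800 + 1/1000 = 0.002933 S  =>  R_par = 341 Ω
V = I × R_par = 1 × 341 = 341 V
I_R2 = V/R2 = 341/6800 = 0.05014 A

Final answer: 0.05014 A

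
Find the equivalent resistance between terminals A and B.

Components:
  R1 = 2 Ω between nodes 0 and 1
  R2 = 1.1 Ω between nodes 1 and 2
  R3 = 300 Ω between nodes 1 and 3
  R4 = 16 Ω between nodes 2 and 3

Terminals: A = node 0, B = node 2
Reduce the network between node 0 (A) and node 2 (B) by series/parallel combination:
  Rs1 = R3 + R4 (series, joined only at node 3) = 300 + 16 = 316 Ω
  Rp1 = R2 ‖ Rs1 (parallel, both between nodes 1 and 2) = 1/(1/1.1 + 1/316) = 1.096 Ω
  Rs2 = R1 + Rp1 (series, joined only at node 1) = 2 + 1.096 = 3.096 Ω
R_eq = 3.096 Ω

Final answer: 3.096 Ω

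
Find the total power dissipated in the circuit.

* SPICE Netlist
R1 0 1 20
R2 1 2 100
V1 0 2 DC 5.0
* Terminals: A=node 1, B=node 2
Nodal analysis, taking node 2 as the 0 V reference.
Source V1 fixes V_0 = 5 V.
KCL at each unknown node (sum of currents leaving = 0; resistances in Ω):
  Node 1: (V_1 - 5)/20 + (V_1 - 0)/100 = 0
Collecting terms: 0.06 × V_1 = 0.25  =>  V_1 = 4.167 V
Power in each resistor, P = (ΔV)²/R:
  P_R1 = (5 - 4.167)²/20 = 0.03472 W
  P_R2 = (4.167 - 0)²/100 = 0.1736 W
P_total = P_R1 + P_R2 = 0.2083 W

Final answer: 0.2083 W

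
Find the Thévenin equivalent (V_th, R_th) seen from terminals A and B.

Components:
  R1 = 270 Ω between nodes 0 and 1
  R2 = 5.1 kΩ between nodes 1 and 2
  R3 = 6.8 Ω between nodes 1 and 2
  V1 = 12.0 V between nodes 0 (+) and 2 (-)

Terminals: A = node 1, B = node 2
Step 1 — V_th is the open-circuit voltage V_A - V_B (nothing connected across the terminals).
Nodal analysis, taking node 2 as the 0 V reference.
Source V1 fixes V_0 = 12 V.
KCL at each unknown node (sum of currents leaving = 0; resistances in Ω):
  Node 1: (V_1 - 12)/270 + (V_1 - 0)/5100 + (V_1 - 0)/6.8 = 0
Collecting terms: 0.151 × V_1 = 0.04444  =>  V_1 = 0.2944 V
V_th = V_1 - V_2 = 0.2944 - 0 = 0.2944 V
Step 2 — R_th: zero the source — replace V1 by a short circuit (node 2 merges into node 0) — and find the resistance seen between A (node 1) and B (node 0).
Reduce the network between node 1 (A) and node 0 (B) by series/parallel combination:
  Rp1 = R1 ‖ R2 ‖ R3 (parallel, all between nodes 0 and 1) = 1/(1/270 + 1/5100 + 1/6.8) = 6.624 Ω
R_th = 6.624 Ω

Final answer: V_th = 0.2944 V, R_th = 6.624 Ω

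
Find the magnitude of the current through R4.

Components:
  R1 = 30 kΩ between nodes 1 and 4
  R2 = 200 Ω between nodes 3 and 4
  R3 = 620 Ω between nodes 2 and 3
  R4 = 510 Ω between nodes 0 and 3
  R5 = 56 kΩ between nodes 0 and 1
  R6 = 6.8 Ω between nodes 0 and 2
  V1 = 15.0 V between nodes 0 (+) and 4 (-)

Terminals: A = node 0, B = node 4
Nodal analysis, taking node 4 as the 0 V reference.
Source V1 fixes V_0 = 15 V.
KCL at each unknown node (sum of currents leaving = 0; resistances in Ω):
  Node 1: (V_1 - 0)/30000 + (V_1 - 15)/56000 = 0
  Node 2: (V_2 - V_3)/620 + (V_2 - 15)/6.8 = 0
  Node 3: (V_3 - 0)/200 + (V_3 - V_2)/620 + (V_3 - 15)/510 = 0
Collecting terms (coefficients in siemens):
  0.00005119·V_1 = 0.0002679
  0.1487·V_2 - 0.001613·V_3 = 2.206
  0.008574·V_3 - 0.001613·V_2 = 0.02941
Solving these 3 simultaneous equations (Gaussian elimination) gives:
  V_1 = 5.233 V, V_2 = 14.9 V, V_3 = 6.234 V
I_R4 = (V_0 - V_3)/R4 = (15 - 6.234)/510 = 0.01719 A
|I_R4| = 0.01719 A

Final answer: |I_R4| = 0.01719 A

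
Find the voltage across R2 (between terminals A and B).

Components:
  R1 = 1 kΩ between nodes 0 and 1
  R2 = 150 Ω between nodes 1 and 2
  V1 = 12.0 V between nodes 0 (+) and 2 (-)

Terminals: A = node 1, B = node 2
R1 and R2 are in series across V1 (node 0 → node 1 → node 2), and the output A–B is taken across R2, so this is a voltage divider.
Series current: I = V1/(R1 + R2) = 12/(1000 + 150) = 12/1150 = 0.01043 A
V_R2 = I × R2 = V1 × R2/(R1 + R2) = 12 × 150/1150 = 1.565 V

Final answer: 1.565 V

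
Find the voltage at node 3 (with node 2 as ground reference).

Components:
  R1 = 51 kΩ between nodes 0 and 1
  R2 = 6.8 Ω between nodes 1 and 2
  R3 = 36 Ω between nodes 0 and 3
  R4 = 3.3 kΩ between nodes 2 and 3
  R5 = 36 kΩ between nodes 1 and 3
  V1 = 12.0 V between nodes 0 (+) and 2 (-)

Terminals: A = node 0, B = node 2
Nodal analysis, taking node 2 as the 0 V reference.
Source V1 fixes V_0 = 12 V.
KCL at each unknown node (sum of currents leaving = 0; resistances in Ω):
  Node 1: (V_1 - 12)/51000 + (V_1 - 0)/6.8 + (V_1 - V_3)/36000 = 0
  Node 3: (V_3 - 12)/36 + (V_3 - 0)/3300 + (V_3 - V_1)/36000 = 0
Collecting terms (coefficients in siemens):
  0.1471·V_1 - 0.00002778·V_3 = 0.0002353
  0.02811·V_3 - 0.00002778·V_1 = 0.3333
Determinant D = (0.1471)(0.02811) - (-0.00002778)(-0.00002778) = 0.004135
V_1 = [(0.0002353)(0.02811) - (-0.00002778)(0.3333)]/D = 0.003839 V
V_3 = [(0.1471)(0.3333) - (0.0002353)(-0.00002778)]/D = 11.86 V
The requested potential is V_3 = 11.86 V.

Final answer: V_3 = 11.86 V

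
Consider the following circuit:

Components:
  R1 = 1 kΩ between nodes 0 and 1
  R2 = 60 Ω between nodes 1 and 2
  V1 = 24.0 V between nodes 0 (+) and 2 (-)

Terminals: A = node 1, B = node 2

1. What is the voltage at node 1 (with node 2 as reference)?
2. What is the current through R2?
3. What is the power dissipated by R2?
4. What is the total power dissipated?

Nodal analysis, taking node 2 as the 0 V reference.
Source V1 fixes V_0 = 24 V.
KCL at each unknown node (sum of currents leaving = 0; resistances in Ω):
  Node 1: (V_1 - 24)/1000 + (V_1 - 0)/60 = 0
Collecting terms: 0.01767 × V_1 = 0.024  =>  V_1 = 1.358 V
Part 1:
  Read off the nodal solution: V_1 = 1.358 V
Part 2:
  I_R2 = (V_1 - V_2)/R2 = (1.358 - 0)/60 = 0.02264 A
  Magnitude: I_R2 = 0.02264 A
Part 3:
  I_R2 = (V_1 - V_2)/R2 = (1.358 - 0)/60 = 0.02264 A
  P_R2 = I_R2² × R2 = (0.02264)² × 60 = 0.03076 W
Part 4:
  Power in each resistor, P = (ΔV)²/R:
    P_R1 = (24 - 1.358)²/1000 = 0.5126 W
    P_R2 = (1.358 - 0)²/60 = 0.03076 W
  P_total = P_R1 + P_R2 = 0.5434 W

Final answers:
1. V_1 = 1.358 V
2. I_R2 = 0.02264 A
3. P_R2 = 0.03076 W
4. P_total = 0.5434 W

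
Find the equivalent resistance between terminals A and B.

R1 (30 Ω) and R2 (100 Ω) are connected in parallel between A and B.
Reduce the network between node 0 (A) and node 1 (B) by series/parallel combination:
  Rp1 = R1 ‖ R2 (parallel, both between nodes 0 and 1) = 1/(1/30 + 1/100) = 23.08 Ω
R_eq = 23.08 Ω

Final answer: 23.08 Ω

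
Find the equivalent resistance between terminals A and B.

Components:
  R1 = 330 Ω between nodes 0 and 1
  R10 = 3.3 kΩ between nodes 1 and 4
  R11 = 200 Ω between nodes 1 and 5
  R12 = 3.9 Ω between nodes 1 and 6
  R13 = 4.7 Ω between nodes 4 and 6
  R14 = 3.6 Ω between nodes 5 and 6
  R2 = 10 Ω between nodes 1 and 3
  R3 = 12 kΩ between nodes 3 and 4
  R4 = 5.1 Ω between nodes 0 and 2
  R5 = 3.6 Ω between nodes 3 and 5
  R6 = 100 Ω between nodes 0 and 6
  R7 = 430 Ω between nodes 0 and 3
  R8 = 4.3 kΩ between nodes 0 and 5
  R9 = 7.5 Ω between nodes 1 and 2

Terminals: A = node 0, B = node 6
The network is not a plain series/parallel combination. Inject a 1 A test current into terminal A (node 0) and return it from terminal B (node 6); then R_eq = V_A / (1 A).
Nodal analysis, taking node 6 as the 0 V reference.
Current source I_test pushes 1 A into node 0 and draws it out of node 6.
KCL at each unknown node (sum of currents leaving = 0; resistances in Ω):
  Node 0: (V_0 - V_1)/330 + (V_0 - V_2)/5.1 + (V_0 - 0)/100 + (V_0 - V_3)/430 + (V_0 - V_5)/4300 - 1 = 0
  Node 1: (V_1 - V_0)/330 + (V_1 - V_3)/10 + (V_1 - V_2)/7.5 + (V_1 - V_4)/3300 + (V_1 - V_5)/200 + (V_1 - 0)/3.9 = 0
  Node 2: (V_2 - V_0)/5.1 + (V_2 - V_1)/7.5 = 0
  Node 3: (V_3 - V_0)/430 + (V_3 - V_1)/10 + (V_3 - V_4)/12000 + (V_3 - V_5)/3.6 = 0
  Node 4: (V_4 - V_1)/3300 + (V_4 - V_3)/12000 + (V_4 - 0)/4.7 = 0
  Node 5: (V_5 - V_0)/4300 + (V_5 - V_1)/200 + (V_5 - V_3)/3.6 + (V_5 - 0)/3.6 = 0
Collecting terms (coefficients in siemens):
  0.2117·V_0 - 0.00303·V_1 - 0.1961·V_2 - 0.002326·V_3 - 0.0002326·V_5 = 1
  0.4981·V_1 - 0.00303·V_0 - 0.1333·V_2 - 0.1·V_3 - 0.000303·V_4 - 0.005·V_5 = 0
  0.3294·V_2 - 0.1961·V_0 - 0.1333·V_1 = 0
  0.3802·V_3 - 0.002326·V_0 - 0.1·V_1 - 0.00008333·V_4 - 0.2778·V_5 = 0
  0.2132·V_4 - 0.000303·V_1 - 0.00008333·V_3 = 0
  0.5608·V_5 - 0.0002326·V_0 - 0.005·V_1 - 0.2778·V_3 = 0
Solving these 6 simultaneous equations (Gaussian elimination) gives:
  V_0 = 12.89 V, V_1 = 2.684 V, V_2 = 8.761 V, V_3 = 1.263 V
  V_4 = 0.00431 V, V_5 = 0.6551 V
R_eq = V_0 / 1 A = 12.89 Ω

Final answer: 12.89 Ω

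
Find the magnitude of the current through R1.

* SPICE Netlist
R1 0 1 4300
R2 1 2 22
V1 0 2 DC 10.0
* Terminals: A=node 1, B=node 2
Nodal analysis, taking node 2 as the 0 V reference.
Source V1 fixes V_0 = 10 V.
KCL at each unknown node (sum of currents leaving = 0; resistances in Ω):
  Node 1: (V_1 - 10)/4300 + (V_1 - 0)/22 = 0
Collecting terms: 0.04569 × V_1 = 0.002326  =>  V_1 = 0.0509 V
I_R1 = (V_0 - V_1)/R1 = (10 - 0.0509)/4300 = 0.002314 A
|I_R1| = 0.002314 A

Final answer: |I_R1| = 0.002314 A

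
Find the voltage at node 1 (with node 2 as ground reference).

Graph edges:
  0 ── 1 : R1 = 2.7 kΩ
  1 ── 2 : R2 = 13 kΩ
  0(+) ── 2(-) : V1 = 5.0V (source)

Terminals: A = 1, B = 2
Nodal analysis, taking node 2 as the 0 V reference.
Source V1 fixes V_0 = 5 V.
KCL at each unknown node (sum of currents leaving = 0; resistances in Ω):
  Node 1: (V_1 - 5)/2700 + (V_1 - 0)/13000 = 0
Collecting terms: 0.0004473 × V_1 = 0.001852  =>  V_1 = 4.14 V
The requested potential is V_1 = 4.14 V.

Final answer: V_1 = 4.14 V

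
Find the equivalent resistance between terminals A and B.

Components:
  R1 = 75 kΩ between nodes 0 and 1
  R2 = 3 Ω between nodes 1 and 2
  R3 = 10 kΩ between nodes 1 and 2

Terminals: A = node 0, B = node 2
Reduce the network between node 0 (A) and node 2 (B) by series/parallel combination:
  Rp1 = R2 ‖ R3 (parallel, both between nodes 1 and 2) = 1/(1/3 + 1/10000) = 2.999 Ω
  Rs1 = R1 + Rp1 (series, joined only at node 1) = 75000 + 2.999 = 75000 Ω
R_eq = 75 kΩ

Final answer: 75 kΩ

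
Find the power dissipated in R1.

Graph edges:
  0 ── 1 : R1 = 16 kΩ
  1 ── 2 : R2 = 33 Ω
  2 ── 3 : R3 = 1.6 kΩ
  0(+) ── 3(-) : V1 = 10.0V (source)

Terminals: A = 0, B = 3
Nodal analysis, taking node 3 as the 0 V reference.
Source V1 fixes V_0 = 10 V.
KCL at each unknown node (sum of currents leaving = 0; resistances in Ω):
  Node 1: (V_1 - 10)/16000 + (V_1 - V_2)/33 = 0
  Node 2: (V_2 - V_1)/33 + (V_2 - 0)/1600 = 0
Collecting terms (coefficients in siemens):
  0.03037·V_1 - 0.0303·V_2 = 0.000625
  0.03093·V_2 - 0.0303·V_1 = 0
Determinant D = (0.03037)(0.03093) - (-0.0303)(-0.0303) = 0.00002087
V_1 = [(0.000625)(0.03093) - (-0.0303)(0)]/D = 0.9261 V
V_2 = [(0.03037)(0) - (0.000625)(-0.0303)]/D = 0.9074 V
I_R1 = (V_0 - V_1)/R1 = (10 - 0.9261)/16000 = 0.0005671 A
P_R1 = I_R1² × R1 = (0.0005671)² × 16000 = 0.005146 W

Final answer: 0.005146 W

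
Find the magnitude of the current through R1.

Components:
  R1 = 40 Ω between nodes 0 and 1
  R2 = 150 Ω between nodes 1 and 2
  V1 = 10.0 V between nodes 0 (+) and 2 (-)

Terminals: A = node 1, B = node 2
Nodal analysis, taking node 2 as the 0 V reference.
Source V1 fixes V_0 = 10 V.
KCL at each unknown node (sum of currents leaving = 0; resistances in Ω):
  Node 1: (V_1 - 10)/40 + (V_1 - 0)/150 = 0
Collecting terms: 0.03167 × V_1 = 0.25  =>  V_1 = 7.895 V
I_R1 = (V_0 - V_1)/R1 = (10 - 7.895)/40 = 0.05263 A
|I_R1| = 0.05263 A

Final answer: |I_R1| = 0.05263 A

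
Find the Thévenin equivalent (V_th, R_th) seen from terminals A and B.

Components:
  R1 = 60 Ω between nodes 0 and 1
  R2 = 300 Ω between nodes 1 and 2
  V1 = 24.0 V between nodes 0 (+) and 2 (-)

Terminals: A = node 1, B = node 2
Step 1 — V_th is the open-circuit voltage V_A - V_B (nothing connected across the terminals).
Nodal analysis, taking node 2 as the 0 V reference.
Source V1 fixes V_0 = 24 V.
KCL at each unknown node (sum of currents leaving = 0; resistances in Ω):
  Node 1: (V_1 - 24)/60 + (V_1 - 0)/300 = 0
Collecting terms: 0.02 × V_1 = 0.4  =>  V_1 = 20 V
V_th = V_1 - V_2 = 20 - 0 = 20 V
Step 2 — R_th: zero the source — replace V1 by a short circuit (node 2 merges into node 0) — and find the resistance seen between A (node 1) and B (node 0).
Reduce the network between node 1 (A) and node 0 (B) by series/parallel combination:
  Rp1 = R1 ‖ R2 (parallel, both between nodes 0 and 1) = 1/(1/60 + 1/300) = 50 Ω
R_th = 50 Ω

Final answer: V_th = 20 V, R_th = 50 Ω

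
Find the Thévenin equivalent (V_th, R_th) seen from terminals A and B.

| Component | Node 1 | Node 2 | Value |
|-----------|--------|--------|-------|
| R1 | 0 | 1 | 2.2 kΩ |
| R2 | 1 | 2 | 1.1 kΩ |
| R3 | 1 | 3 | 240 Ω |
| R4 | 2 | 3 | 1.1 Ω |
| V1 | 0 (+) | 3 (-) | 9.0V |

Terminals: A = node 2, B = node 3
Step 1 — V_th is the open-circuit voltage V_A - V_B (nothing connected across the terminals).
Nodal analysis, taking node 3 as the 0 V reference.
Source V1 fixes V_0 = 9 V.
KCL at each unknown node (sum of currents leaving = 0; resistances in Ω):
  Node 1: (V_1 - 9)/2200 + (V_1 - V_2)/1100 + (V_1 - 0)/240 = 0
  Node 2: (V_2 - V_1)/1100 + (V_2 - 0)/1.1 = 0
Collecting terms (coefficients in siemens):
  0.00553·V_1 - 0.0009091·V_2 = 0.004091
  0.91·V_2 - 0.0009091·V_1 = 0
Determinant D = (0.00553)(0.91) - (-0.0009091)(-0.0009091) = 0.005032
V_1 = [(0.004091)(0.91) - (-0.0009091)(0)]/D = 0.7398 V
V_2 = [(0.00553)(0) - (0.004091)(-0.0009091)]/D = 0.0007391 V
V_th = V_2 - V_3 = 0.0007391 - 0 = 0.0007391 V
Step 2 — R_th: zero the source — replace V1 by a short circuit (node 3 merges into node 0) — and find the resistance seen between A (node 2) and B (node 0).
Reduce the network between node 2 (A) and node 0 (B) by series/parallel combination:
  Rp1 = R1 ‖ R3 (parallel, both between nodes 0 and 1) = 1/(1/2200 + 1/240) = 216.4 Ω
  Rs1 = R2 + Rp1 (series, joined only at node 1) = 1100 + 216.4 = 1316 Ω
  Rp2 = R4 ‖ Rs1 (parallel, both between nodes 0 and 2) = 1/(1/1.1 + 1/1316) = 1.099 Ω
R_th = 1.099 Ω

Final answer: V_th = 0.0007391 V, R_th = 1.099 Ω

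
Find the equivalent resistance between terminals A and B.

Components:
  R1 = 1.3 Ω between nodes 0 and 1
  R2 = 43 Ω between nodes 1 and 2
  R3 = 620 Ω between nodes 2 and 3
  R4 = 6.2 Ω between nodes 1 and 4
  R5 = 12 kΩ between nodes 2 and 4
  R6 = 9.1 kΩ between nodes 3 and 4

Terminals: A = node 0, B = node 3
The network is not a plain series/parallel combination. Inject a 1 A test current into terminal A (node 0) and return it from terminal B (node 3); then R_eq = V_A / (1 A).
Nodal analysis, taking node 3 as the 0 V reference.
Current source I_test pushes 1 A into node 0 and draws it out of node 3.
KCL at each unknown node (sum of currents leaving = 0; resistances in Ω):
  Node 0: (V_0 - V_1)/1.3 - 1 = 0
  Node 1: (V_1 - V_0)/1.3 + (V_1 - V_2)/43 + (V_1 - V_4)/6.2 = 0
  Node 2: (V_2 - V_1)/43 + (V_2 - 0)/620 + (V_2 - V_4)/12000 = 0
  Node 4: (V_4 - V_1)/6.2 + (V_4 - V_2)/12000 + (V_4 - 0)/9100 = 0
Collecting terms (coefficients in siemens):
  0.7692·V_0 - 0.7692·V_1 = 1
  0.9538·V_1 - 0.7692·V_0 - 0.02326·V_2 - 0.1613·V_4 = 0
  0.02495·V_2 - 0.02326·V_1 - 0.00008333·V_4 = 0
  0.1615·V_4 - 0.1613·V_1 - 0.00008333·V_2 = 0
Solving these 4 simultaneous equations (Gaussian elimination) gives:
  V_0 = 619.2 V, V_1 = 617.9 V, V_2 = 577.9 V, V_4 = 617.4 V
R_eq = V_0 / 1 A = 619.2 Ω

Final answer: 619.2 Ω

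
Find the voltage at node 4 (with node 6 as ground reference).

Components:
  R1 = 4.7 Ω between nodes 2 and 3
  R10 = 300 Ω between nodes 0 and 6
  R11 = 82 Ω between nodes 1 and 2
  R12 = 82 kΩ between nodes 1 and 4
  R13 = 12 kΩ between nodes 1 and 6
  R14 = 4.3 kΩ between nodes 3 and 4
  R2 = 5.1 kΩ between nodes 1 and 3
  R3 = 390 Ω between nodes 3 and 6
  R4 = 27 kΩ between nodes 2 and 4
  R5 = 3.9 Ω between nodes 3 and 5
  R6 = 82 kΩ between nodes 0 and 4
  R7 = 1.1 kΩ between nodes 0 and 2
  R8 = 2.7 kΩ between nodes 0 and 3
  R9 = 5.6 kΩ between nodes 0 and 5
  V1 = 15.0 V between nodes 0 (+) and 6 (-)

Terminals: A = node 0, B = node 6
Nodal analysis, taking node 6 as the 0 V reference.
Source V1 fixes V_0 = 15 V.
KCL at each unknown node (sum of currents leaving = 0; resistances in Ω):
  Node 1: (V_1 - V_3)/5100 + (V_1 - V_2)/82 + (V_1 - V_4)/82000 + (V_1 - 0)/12000 = 0
  Node 2: (V_2 - V_3)/4.7 + (V_2 - V_4)/27000 + (V_2 - 15)/1100 + (V_2 - V_1)/82 = 0
  Node 3: (V_3 - V_2)/4.7 + (V_3 - V_1)/5100 + (V_3 - 0)/390 + (V_3 - V_5)/3.9 + (V_3 - 15)/2700 + (V_3 - V_4)/4300 = 0
  Node 4: (V_4 - V_2)/27000 + (V_4 - 15)/82000 + (V_4 - V_1)/82000 + (V_4 - V_3)/4300 = 0
  Node 5: (V_5 - V_3)/3.9 + (V_5 - 15)/5600 = 0
Collecting terms (coefficients in siemens):
  0.01249·V_1 - 0.0122·V_2 - 0.0001961·V_3 - 0.0000122·V_4 = 0
  0.2259·V_2 - 0.0122·V_1 - 0.2128·V_3 - 0.00003704·V_4 = 0.01364
  0.4725·V_3 - 0.0001961·V_1 - 0.2128·V_2 - 0.0002326·V_4 - 0.2564·V_5 = 0.005556
  0.000294·V_4 - 0.0000122·V_1 - 0.00003704·V_2 - 0.0002326·V_3 = 0.0001829
  0.2566·V_5 - 0.2564·V_3 = 0.002679
Solving these 5 simultaneous equations (Gaussian elimination) gives:
  V_1 = 5.349 V, V_2 = 5.385 V, V_3 = 5.346 V, V_4 = 5.751 V
  V_5 = 5.352 V
The requested potential is V_4 = 5.751 V.

Final answer: V_4 = 5.751 V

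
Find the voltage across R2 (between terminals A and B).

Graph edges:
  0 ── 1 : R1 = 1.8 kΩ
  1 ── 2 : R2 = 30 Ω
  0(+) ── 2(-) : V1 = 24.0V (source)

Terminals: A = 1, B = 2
R1 and R2 are in series across V1 (node 0 → node 1 → node 2), and the output A–B is taken across R2, so this is a voltage divider.
Series current: I = V1/(R1 + R2) = 24/(1800 + 30) = 24/1830 = 0.01311 A
V_R2 = I × R2 = V1 × R2/(R1 + R2) = 24 × 30/1830 = 0.3934 V

Final answer: 0.3934 V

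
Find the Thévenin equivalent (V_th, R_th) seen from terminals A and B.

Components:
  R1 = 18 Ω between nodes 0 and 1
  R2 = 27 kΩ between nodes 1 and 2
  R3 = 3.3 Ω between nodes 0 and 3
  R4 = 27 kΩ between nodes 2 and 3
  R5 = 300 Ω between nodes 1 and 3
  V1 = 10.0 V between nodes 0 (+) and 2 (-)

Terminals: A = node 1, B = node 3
Step 1 — V_th is the open-circuit voltage V_A - V_B (nothing connected across the terminals).
Nodal analysis, taking node 2 as the 0 V reference.
Source V1 fixes V_0 = 10 V.
KCL at each unknown node (sum of currents leaving = 0; resistances in Ω):
  Node 1: (V_1 - 10)/18 + (V_1 - 0)/27000 + (V_1 - V_3)/300 = 0
  Node 3: (V_3 - 10)/3.3 + (V_3 - 0)/27000 + (V_3 - V_1)/300 = 0
Collecting terms (coefficients in siemens):
  0.05893·V_1 - 0.003333·V_3 = 0.5556
  0.3064·V_3 - 0.003333·V_1 = 3.03
Determinant D = (0.05893)(0.3064) - (-0.003333)(-0.003333) = 0.01804
V_1 = [(0.5556)(0.3064) - (-0.003333)(3.03)]/D = 9.994 V
V_3 = [(0.05893)(3.03) - (0.5556)(-0.003333)]/D = 9.999 V
V_th = V_1 - V_3 = 9.994 - 9.999 = -0.00508 V
Step 2 — R_th: zero the source — replace V1 by a short circuit (node 2 merges into node 0) — and find the resistance seen between A (node 1) and B (node 3).
Reduce the network between node 1 (A) and node 3 (B) by series/parallel combination:
  Rp1 = R1 ‖ R2 (parallel, both between nodes 0 and 1) = 1/(1/18 + 1/27000) = 17.99 Ω
  Rp2 = R3 ‖ R4 (parallel, both between nodes 0 and 3) = 1/(1/3.3 + 1/27000) = 3.3 Ω
  Rs1 = Rp1 + Rp2 (series, joined only at node 0) = 17.99 + 3.3 = 21.29 Ω
  Rp3 = R5 ‖ Rs1 (parallel, both between nodes 1 and 3) = 1/(1/300 + 1/21.29) = 19.88 Ω
R_th = 19.88 Ω

Final answer: V_th = -0.00508 V, R_th = 19.88 Ω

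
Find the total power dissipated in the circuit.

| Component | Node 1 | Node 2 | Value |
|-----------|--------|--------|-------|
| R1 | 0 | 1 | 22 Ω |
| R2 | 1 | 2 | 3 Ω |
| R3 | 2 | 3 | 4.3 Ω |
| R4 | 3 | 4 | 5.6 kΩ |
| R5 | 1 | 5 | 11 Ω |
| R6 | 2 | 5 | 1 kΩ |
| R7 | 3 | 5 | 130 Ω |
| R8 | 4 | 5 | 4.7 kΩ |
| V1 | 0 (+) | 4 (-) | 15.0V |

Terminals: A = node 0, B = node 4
Nodal analysis, taking node 4 as the 0 V reference.
Source V1 fixes V_0 = 15 V.
KCL at each unknown node (sum of currents leaving = 0; resistances in Ω):
  Node 1: (V_1 - 15)/22 + (V_1 - V_2)/3 + (V_1 - V_5)/11 = 0
  Node 2: (V_2 - V_1)/3 + (V_2 - V_3)/4.3 + (V_2 - V_5)/1000 = 0
  Node 3: (V_3 - V_2)/4.3 + (V_3 - 0)/5600 + (V_3 - V_5)/130 = 0
  Node 5: (V_5 - V_1)/11 + (V_5 - V_2)/1000 + (V_5 - V_3)/130 + (V_5 - 0)/4700 = 0
Collecting terms (coefficients in siemens):
  0.4697·V_1 - 0.3333·V_2 - 0.09091·V_5 = 0.6818
  0.5669·V_2 - 0.3333·V_1 - 0.2326·V_3 - 0.001·V_5 = 0
  0.2404·V_3 - 0.2326·V_2 - 0.007692·V_5 = 0
  0.09981·V_5 - 0.09091·V_1 - 0.001·V_2 - 0.007692·V_3 = 0
Solving these 4 simultaneous equations (Gaussian elimination) gives:
  V_1 = 14.87 V, V_2 = 14.86 V, V_3 = 14.85 V, V_5 = 14.84 V
Power in each resistor, P = (ΔV)²/R:
  P_R1 = (15 - 14.87)²/22 = 0.0007425 W
  P_R2 = (14.87 - 14.86)²/3 = 0.00002316 W
  P_R3 = (14.86 - 14.85)²/4.3 = 0.0000326 W
  P_R4 = (14.85 - 0)²/5600 = 0.03939 W
  P_R5 = (14.87 - 14.84)²/11 = 0.0001011 W
  P_R6 = (14.86 - 14.84)²/1000 = 0.0000006252 W
  P_R7 = (14.85 - 14.84)²/130 = 0.000001333 W
  P_R8 = (0 - 14.84)²/4700 = 0.04685 W
P_total = P_R1 + P_R2 + P_R3 + P_R4 + P_R5 + P_R6 + P_R7 + P_R8 = 0.08714 W

Final answer: 0.08714 W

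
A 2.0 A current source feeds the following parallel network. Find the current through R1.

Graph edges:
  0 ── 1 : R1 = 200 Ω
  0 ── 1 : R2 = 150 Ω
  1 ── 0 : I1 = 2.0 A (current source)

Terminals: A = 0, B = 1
All resistors sit directly between nodes 0 and 1, so they are in parallel and share one voltage V; the full source current 2 A splits among them.
1/R_par = 1/200 + 1/150 = 0.01167 S  =>  R_par = 85.71 Ω
V = I × R_par = 2 × 85.71 = 171.4 V
I_R1 = V/R1 = 171.4/200 = 0.8571 A

Final answer: 0.8571 A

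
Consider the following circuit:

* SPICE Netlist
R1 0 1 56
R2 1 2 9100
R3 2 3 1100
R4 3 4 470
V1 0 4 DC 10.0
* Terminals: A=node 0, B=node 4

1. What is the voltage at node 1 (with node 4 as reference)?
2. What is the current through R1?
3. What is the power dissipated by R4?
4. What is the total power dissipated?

Nodal analysis, taking node 4 as the 0 V reference.
Source V1 fixes V_0 = 10 V.
KCL at each unknown node (sum of currents leaving = 0; resistances in Ω):
  Node 1: (V_1 - 10)/56 + (V_1 - V_2)/9100 = 0
  Node 2: (V_2 - V_1)/9100 + (V_2 - V_3)/1100 = 0
  Node 3: (V_3 - V_2)/1100 + (V_3 - 0)/470 = 0
Collecting terms (coefficients in siemens):
  0.01797·V_1 - 0.0001099·V_2 = 0.1786
  0.001019·V_2 - 0.0001099·V_1 - 0.0009091·V_3 = 0
  0.003037·V_3 - 0.0009091·V_2 = 0
Solving these 3 simultaneous equations (Gaussian elimination) gives:
  V_1 = 9.948 V, V_2 = 1.464 V, V_3 = 0.4382 V
Part 1:
  Read off the nodal solution: V_1 = 9.948 V
Part 2:
  I_R1 = (V_0 - V_1)/R1 = (10 - 9.948)/56 = 0.0009323 A
  Magnitude: I_R1 = 0.0009323 A
Part 3:
  I_R4 = (V_3 - V_4)/R4 = (0.4382 - 0)/470 = 0.0009323 A
  P_R4 = I_R4² × R4 = (0.0009323)² × 470 = 0.0004085 W
Part 4:
  Power in each resistor, P = (ΔV)²/R:
    P_R1 = (10 - 9.948)²/56 = 0.00004868 W
    P_R2 = (9.948 - 1.464)²/9100 = 0.00791 W
    P_R3 = (1.464 - 0.4382)²/1100 = 0.0009561 W
    P_R4 = (0.4382 - 0)²/470 = 0.0004085 W
  P_total = P_R1 + P_R2 + P_R3 + P_R4 = 0.009323 W

Final answers:
1. V_1 = 9.948 V
2. I_R1 = 0.0009323 A
3. P_R4 = 0.0004085 W
4. P_total = 0.009323 W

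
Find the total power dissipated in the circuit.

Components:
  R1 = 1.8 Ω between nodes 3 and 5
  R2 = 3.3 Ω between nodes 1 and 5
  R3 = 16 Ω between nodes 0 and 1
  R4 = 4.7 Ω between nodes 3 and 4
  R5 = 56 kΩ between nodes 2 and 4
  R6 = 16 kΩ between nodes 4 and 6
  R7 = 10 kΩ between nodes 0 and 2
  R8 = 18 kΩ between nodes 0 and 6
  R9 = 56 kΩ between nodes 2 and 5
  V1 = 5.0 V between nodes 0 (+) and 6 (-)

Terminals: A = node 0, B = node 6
Nodal analysis, taking node 6 as the 0 V reference.
Source V1 fixes V_0 = 5 V.
KCL at each unknown node (sum of currents leaving = 0; resistances in Ω):
  Node 1: (V_1 - V_5)/3.3 + (V_1 - 5)/16 = 0
  Node 2: (V_2 - V_4)/56000 + (V_2 - 5)/10000 + (V_2 - V_5)/56000 = 0
  Node 3: (V_3 - V_5)/1.8 + (V_3 - V_4)/4.7 = 0
  Node 4: (V_4 - V_3)/4.7 + (V_4 - V_2)/56000 + (V_4 - 0)/16000 = 0
  Node 5: (V_5 - V_3)/1.8 + (V_5 - V_1)/3.3 + (V_5 - V_2)/56000 = 0
Collecting terms (coefficients in siemens):
  0.3655·V_1 - 0.303·V_5 = 0.3125
  0.0001357·V_2 - 0.00001786·V_4 - 0.00001786·V_5 = 0.0005
  0.7683·V_3 - 0.2128·V_4 - 0.5556·V_5 = 0
  0.2128·V_4 - 0.00001786·V_2 - 0.2128·V_3 = 0
  0.8586·V_5 - 0.303·V_1 - 0.00001786·V_2 - 0.5556·V_3 = 0
Solving these 5 simultaneous equations (Gaussian elimination) gives:
  V_1 = 4.995 V, V_2 = 4.998 V, V_3 = 4.993 V, V_4 = 4.992 V
  V_5 = 4.994 V
Power in each resistor, P = (ΔV)²/R:
  P_R1 = (4.993 - 4.994)²/1.8 = 0.0000001751 W
  P_R2 = (4.995 - 4.994)²/3.3 = 0.0000003208 W
  P_R3 = (5 - 4.995)²/16 = 0.000001556 W
  P_R4 = (4.993 - 4.992)²/4.7 = 0.0000004572 W
  P_R5 = (4.998 - 4.992)²/56000 = 0.0000000006853 W
  P_R6 = (4.992 - 0)²/16000 = 0.001557 W
  P_R7 = (5 - 4.998)²/10000 = 0.0000000003424 W
  P_R8 = (5 - 0)²/18000 = 0.001389 W
  P_R9 = (4.998 - 4.994)²/56000 = 0.0000000003102 W
P_total = P_R1 + P_R2 + P_R3 + P_R4 + P_R5 + P_R6 + P_R7 + P_R8 + P_R9 = 0.002949 W

Final answer: 0.002949 W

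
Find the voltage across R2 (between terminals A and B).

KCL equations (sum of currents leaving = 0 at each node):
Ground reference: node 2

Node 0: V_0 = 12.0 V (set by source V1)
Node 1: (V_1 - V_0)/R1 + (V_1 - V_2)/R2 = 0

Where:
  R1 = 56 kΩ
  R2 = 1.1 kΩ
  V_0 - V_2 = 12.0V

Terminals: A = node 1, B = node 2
R1 and R2 are in series across V1 (node 0 → node 1 → node 2), and the output A–B is taken across R2, so this is a voltage divider.
Series current: I = V1/(R1 + R2) = 12/(56000 + 1100) = 12/57100 = 0.0002102 A
V_R2 = I × R2 = V1 × R2/(R1 + R2) = 12 × 1100/57100 = 0.2312 V

Final answer: 0.2312 V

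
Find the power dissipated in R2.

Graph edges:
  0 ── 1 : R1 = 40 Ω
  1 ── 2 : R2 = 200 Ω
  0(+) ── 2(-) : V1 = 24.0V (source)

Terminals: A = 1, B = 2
Nodal analysis, taking node 2 as the 0 V reference.
Source V1 fixes V_0 = 24 V.
KCL at each unknown node (sum of currents leaving = 0; resistances in Ω):
  Node 1: (V_1 - 24)/40 + (V_1 - 0)/200 = 0
Collecting terms: 0.03 × V_1 = 0.6  =>  V_1 = 20 V
I_R2 = (V_1 - V_2)/R2 = (20 - 0)/200 = 0.1 A
P_R2 = I_R2² × R2 = (0.1)² × 200 = 2 W

Final answer: 2 W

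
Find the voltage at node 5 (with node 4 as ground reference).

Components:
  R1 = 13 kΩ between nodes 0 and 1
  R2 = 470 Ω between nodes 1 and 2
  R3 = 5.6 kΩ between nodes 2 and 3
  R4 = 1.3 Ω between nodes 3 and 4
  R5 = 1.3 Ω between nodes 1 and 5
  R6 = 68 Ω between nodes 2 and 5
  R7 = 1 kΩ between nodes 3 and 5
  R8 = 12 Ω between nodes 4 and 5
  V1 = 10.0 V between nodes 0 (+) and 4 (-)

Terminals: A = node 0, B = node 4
Nodal analysis, taking node 4 as the 0 V reference.
Source V1 fixes V_0 = 10 V.
KCL at each unknown node (sum of currents leaving = 0; resistances in Ω):
  Node 1: (V_1 - 10)/13000 + (V_1 - V_2)/470 + (V_1 - V_5)/1.3 = 0
  Node 2: (V_2 - V_1)/470 + (V_2 - V_3)/5600 + (V_2 - V_5)/68 = 0
  Node 3: (V_3 - V_2)/5600 + (V_3 - 0)/1.3 + (V_3 - V_5)/1000 = 0
  Node 5: (V_5 - V_1)/1.3 + (V_5 - V_2)/68 + (V_5 - V_3)/1000 + (V_5 - 0)/12 = 0
Collecting terms (coefficients in siemens):
  0.7714·V_1 - 0.002128·V_2 - 0.7692·V_5 = 0.0007692
  0.01701·V_2 - 0.002128·V_1 - 0.0001786·V_3 - 0.01471·V_5 = 0
  0.7704·V_3 - 0.0001786·V_2 - 0.001·V_5 = 0
  0.8683·V_5 - 0.7692·V_1 - 0.01471·V_2 - 0.001·V_3 = 0
Solving these 4 simultaneous equations (Gaussian elimination) gives:
  V_1 = 0.01009 V, V_2 = 0.009122 V, V_3 = 0.00001392 V, V_5 = 0.009093 V
The requested potential is V_5 = 0.009093 V.

Final answer: V_5 = 0.009093 V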